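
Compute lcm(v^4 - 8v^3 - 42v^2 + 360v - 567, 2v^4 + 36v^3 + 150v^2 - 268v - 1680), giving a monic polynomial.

v^6 + 6v^5 - 114v^4 - 548v^3 + 2793v^2 + 6462v - 22680

Euclidean algorithm in ℚ[v]:
  v^4 - 8v^3 - 42v^2 + 360v - 567 = (1/2)(2v^4 + 36v^3 + 150v^2 - 268v - 1680) + (-26v^3 - 117v^2 + 494v + 273)
  2v^4 + 36v^3 + 150v^2 - 268v - 1680 = (-(1/13)v - 27/26)(-26v^3 - 117v^2 + 494v + 273) + ((133/2)v^2 + 266v - 2793/2)
  -26v^3 - 117v^2 + 494v + 273 = (-(52/133)v - 26/133)((133/2)v^2 + 266v - 2793/2) + (0)
Last nonzero remainder: (133/2)v^2 + 266v - 2793/2. Dividing through by 133/2 gives the monic gcd v^2 + 4v - 21.
Then lcm(f, g) = f·g / gcd(f, g); expanding and making the result monic gives the answer.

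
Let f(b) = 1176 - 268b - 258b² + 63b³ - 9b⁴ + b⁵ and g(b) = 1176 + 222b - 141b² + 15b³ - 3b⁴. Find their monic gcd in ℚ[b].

Apply the Euclidean algorithm:
  b⁵ - 9b⁴ + 63b³ - 258b² - 268b + 1176 = (-(1/3)b + 4/3)(-3b⁴ + 15b³ - 141b² + 222b + 1176) + (-4b³ + 4b² - 172b - 392)
  -3b⁴ + 15b³ - 141b² + 222b + 1176 = ((3/4)b - 3)(-4b³ + 4b² - 172b - 392) + (0)
Last nonzero remainder: -4b³ + 4b² - 172b - 392. Dividing through by -4 gives the monic gcd b³ - b² + 43b + 98.

98 + 43b - b² + b³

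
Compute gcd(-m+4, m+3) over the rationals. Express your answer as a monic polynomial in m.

1

Apply the Euclidean algorithm:
  -m+4 = (-1)(m+3) + (7)
  m+3 = ((1/7)m+3/7)(7) + (0)
The last nonzero remainder is the constant 7, so the polynomials are coprime and gcd = 1.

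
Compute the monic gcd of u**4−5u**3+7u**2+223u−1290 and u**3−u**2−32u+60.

u**2+u−30

Repeated division with remainder:
  u**4−5u**3+7u**2+223u−1290 = (u−4)(u**3−u**2−32u+60) + (35u**2+35u−1050)
  u**3−u**2−32u+60 = ((1/35)u−2/35)(35u**2+35u−1050) + (0)
Last nonzero remainder: 35u**2+35u−1050. Dividing through by 35 gives the monic gcd u**2+u−30.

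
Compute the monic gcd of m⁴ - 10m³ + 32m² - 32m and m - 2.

Repeated division with remainder:
  m⁴ - 10m³ + 32m² - 32m = (m³ - 8m² + 16m)(m - 2) + (0)
The last nonzero remainder m - 2 is already monic.

m - 2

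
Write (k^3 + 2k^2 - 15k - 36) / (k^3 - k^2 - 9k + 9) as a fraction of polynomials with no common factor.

By polynomial division,
  k^3 + 2k^2 - 15k - 36 = (k^3 - k^2 - 9k + 9) + (3k^2 - 6k - 45)
  k^3 - k^2 - 9k + 9 = ((1/3)k + 1/3)(3k^2 - 6k - 45) + (8k + 24)
  3k^2 - 6k - 45 = ((3/8)k - 15/8)(8k + 24) + (0)
Last nonzero remainder: 8k + 24. Dividing through by 8 gives the monic gcd k + 3.
Cancel k + 3 from numerator and denominator to get the reduced form.

(k^2 - k - 12)/(k^2 - 4k + 3)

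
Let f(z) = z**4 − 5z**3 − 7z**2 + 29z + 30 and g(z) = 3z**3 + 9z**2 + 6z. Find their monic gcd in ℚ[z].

z**2 + 3z + 2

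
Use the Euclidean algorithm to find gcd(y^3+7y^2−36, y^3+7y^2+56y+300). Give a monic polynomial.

y+6

Apply the Euclidean algorithm:
  y^3+7y^2−36 = (y^3+7y^2+56y+300) + (−56y−336)
  y^3+7y^2+56y+300 = (−(1/56)y^2−(1/56)y−25/28)(−56y−336) + (0)
Last nonzero remainder: −56y−336. Dividing through by −56 gives the monic gcd y+6.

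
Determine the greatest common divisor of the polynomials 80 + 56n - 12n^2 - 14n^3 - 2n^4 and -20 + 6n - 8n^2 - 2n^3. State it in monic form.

Euclidean algorithm in ℚ[n]:
  -2n^4 - 14n^3 - 12n^2 + 56n + 80 = (n + 3)(-2n^3 - 8n^2 + 6n - 20) + (6n^2 + 58n + 140)
  -2n^3 - 8n^2 + 6n - 20 = (-(1/3)n + 17/9)(6n^2 + 58n + 140) + (-(512/9)n - 2560/9)
  6n^2 + 58n + 140 = (-(27/256)n - 63/128)(-(512/9)n - 2560/9) + (0)
Last nonzero remainder: -(512/9)n - 2560/9. Dividing through by -512/9 gives the monic gcd n + 5.

5 + n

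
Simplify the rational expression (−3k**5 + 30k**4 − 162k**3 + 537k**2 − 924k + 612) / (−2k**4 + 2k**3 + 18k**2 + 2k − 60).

(3k**3 − 15k**2 + 69k − 102)/(2k**2 + 8k + 10)

Apply the Euclidean algorithm:
  −3k**5 + 30k**4 − 162k**3 + 537k**2 − 924k + 612 = ((3/2)k − 27/2)(−2k**4 + 2k**3 + 18k**2 + 2k − 60) + (−162k**3 + 777k**2 − 807k − 198)
  −2k**4 + 2k**3 + 18k**2 + 2k − 60 = ((1/81)k + 205/4374)(−162k**3 + 777k**2 − 807k − 198) + (−(12325/1458)k**2 + (61625/1458)k − 12325/243)
  −162k**3 + 777k**2 − 807k − 198 = ((236196/12325)k + 48114/12325)(−(12325/1458)k**2 + (61625/1458)k − 12325/243) + (0)
Last nonzero remainder: −(12325/1458)k**2 + (61625/1458)k − 12325/243. Dividing through by −12325/1458 gives the monic gcd k**2 − 5k + 6.
Cancel k**2 − 5k + 6 from numerator and denominator to get the reduced form.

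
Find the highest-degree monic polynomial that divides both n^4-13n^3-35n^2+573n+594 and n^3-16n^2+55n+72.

n^2-8n-9

By polynomial division,
  n^4-13n^3-35n^2+573n+594 = (n+3)(n^3-16n^2+55n+72) + (-42n^2+336n+378)
  n^3-16n^2+55n+72 = (-(1/42)n+4/21)(-42n^2+336n+378) + (0)
Last nonzero remainder: -42n^2+336n+378. Dividing through by -42 gives the monic gcd n^2-8n-9.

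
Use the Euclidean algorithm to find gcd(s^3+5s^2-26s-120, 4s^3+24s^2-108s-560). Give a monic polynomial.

By polynomial division,
  s^3+5s^2-26s-120 = (1/4)(4s^3+24s^2-108s-560) + (-s^2+s+20)
  4s^3+24s^2-108s-560 = (-4s-28)(-s^2+s+20) + (0)
Last nonzero remainder: -s^2+s+20. Dividing through by -1 gives the monic gcd s^2-s-20.

s^2-s-20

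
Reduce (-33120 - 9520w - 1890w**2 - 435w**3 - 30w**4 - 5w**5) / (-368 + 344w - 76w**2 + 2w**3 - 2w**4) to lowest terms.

(720 + 160w + 15w**2 + 5w**3)/(8 - 8w + 2w**2)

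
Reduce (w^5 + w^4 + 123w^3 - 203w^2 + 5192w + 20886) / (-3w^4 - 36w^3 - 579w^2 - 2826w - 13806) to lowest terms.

(-w^3 + 5w^2 - 35w - 177)/(3w^2 + 18w + 117)

Repeated division with remainder:
  w^5 + w^4 + 123w^3 - 203w^2 + 5192w + 20886 = (-(1/3)w + 11/3)(-3w^4 - 36w^3 - 579w^2 - 2826w - 13806) + (62w^3 + 978w^2 + 10952w + 71508)
  -3w^4 - 36w^3 - 579w^2 - 2826w - 13806 = (-(3/62)w + 351/1922)(62w^3 + 978w^2 + 10952w + 71508) + (-(218790/961)w^2 - (1312740/961)w - 25817220/961)
  62w^3 + 978w^2 + 10952w + 71508 = (-(29791/109395)w - 97061/36465)(-(218790/961)w^2 - (1312740/961)w - 25817220/961) + (0)
Last nonzero remainder: -(218790/961)w^2 - (1312740/961)w - 25817220/961. Dividing through by -218790/961 gives the monic gcd w^2 + 6w + 118.
Cancel w^2 + 6w + 118 from numerator and denominator to get the reduced form.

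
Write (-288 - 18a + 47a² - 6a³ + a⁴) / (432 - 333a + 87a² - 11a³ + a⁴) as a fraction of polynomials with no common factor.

(2 + a)/(-3 + a)

By polynomial division,
  a⁴ - 6a³ + 47a² - 18a - 288 = (a⁴ - 11a³ + 87a² - 333a + 432) + (5a³ - 40a² + 315a - 720)
  a⁴ - 11a³ + 87a² - 333a + 432 = ((1/5)a - 3/5)(5a³ - 40a² + 315a - 720) + (0)
Last nonzero remainder: 5a³ - 40a² + 315a - 720. Dividing through by 5 gives the monic gcd a³ - 8a² + 63a - 144.
Cancel a³ - 8a² + 63a - 144 from numerator and denominator to get the reduced form.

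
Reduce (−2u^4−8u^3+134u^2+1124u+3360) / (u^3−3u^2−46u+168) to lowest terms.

(−2u^3+6u^2+92u+480)/(u^2−10u+24)

Euclidean algorithm in ℚ[u]:
  −2u^4−8u^3+134u^2+1124u+3360 = (−2u−14)(u^3−3u^2−46u+168) + (816u+5712)
  u^3−3u^2−46u+168 = ((1/816)u^2−(5/408)u+1/34)(816u+5712) + (0)
Last nonzero remainder: 816u+5712. Dividing through by 816 gives the monic gcd u+7.
Cancel u+7 from numerator and denominator to get the reduced form.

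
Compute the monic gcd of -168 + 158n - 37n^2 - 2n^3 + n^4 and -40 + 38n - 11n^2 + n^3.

Repeated division with remainder:
  n^4 - 2n^3 - 37n^2 + 158n - 168 = (n + 9)(n^3 - 11n^2 + 38n - 40) + (24n^2 - 144n + 192)
  n^3 - 11n^2 + 38n - 40 = ((1/24)n - 5/24)(24n^2 - 144n + 192) + (0)
Last nonzero remainder: 24n^2 - 144n + 192. Dividing through by 24 gives the monic gcd n^2 - 6n + 8.

8 - 6n + n^2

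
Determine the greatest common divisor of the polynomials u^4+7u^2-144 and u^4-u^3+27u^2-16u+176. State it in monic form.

Repeated division with remainder:
  u^4+7u^2-144 = (u^4-u^3+27u^2-16u+176) + (u^3-20u^2+16u-320)
  u^4-u^3+27u^2-16u+176 = (u+19)(u^3-20u^2+16u-320) + (391u^2+6256)
  u^3-20u^2+16u-320 = ((1/391)u-20/391)(391u^2+6256) + (0)
Last nonzero remainder: 391u^2+6256. Dividing through by 391 gives the monic gcd u^2+16.

u^2+16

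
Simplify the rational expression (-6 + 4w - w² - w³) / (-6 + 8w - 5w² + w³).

Repeated division with remainder:
  -w³ - w² + 4w - 6 = (-1)(w³ - 5w² + 8w - 6) + (-6w² + 12w - 12)
  w³ - 5w² + 8w - 6 = (-(1/6)w + 1/2)(-6w² + 12w - 12) + (0)
Last nonzero remainder: -6w² + 12w - 12. Dividing through by -6 gives the monic gcd w² - 2w + 2.
Cancel w² - 2w + 2 from numerator and denominator to get the reduced form.

(-3 - w)/(-3 + w)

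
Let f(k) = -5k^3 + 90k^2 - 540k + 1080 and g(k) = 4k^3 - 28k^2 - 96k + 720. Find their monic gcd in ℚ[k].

k^2 - 12k + 36

Repeated division with remainder:
  -5k^3 + 90k^2 - 540k + 1080 = (-5/4)(4k^3 - 28k^2 - 96k + 720) + (55k^2 - 660k + 1980)
  4k^3 - 28k^2 - 96k + 720 = ((4/55)k + 4/11)(55k^2 - 660k + 1980) + (0)
Last nonzero remainder: 55k^2 - 660k + 1980. Dividing through by 55 gives the monic gcd k^2 - 12k + 36.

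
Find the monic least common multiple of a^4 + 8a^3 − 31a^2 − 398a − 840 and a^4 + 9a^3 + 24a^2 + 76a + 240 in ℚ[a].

Repeated division with remainder:
  a^4 + 8a^3 − 31a^2 − 398a − 840 = (a^4 + 9a^3 + 24a^2 + 76a + 240) + (−a^3 − 55a^2 − 474a − 1080)
  a^4 + 9a^3 + 24a^2 + 76a + 240 = (−a + 46)(−a^3 − 55a^2 − 474a − 1080) + (2080a^2 + 20800a + 49920)
  −a^3 − 55a^2 − 474a − 1080 = (−(1/2080)a − 9/416)(2080a^2 + 20800a + 49920) + (0)
Last nonzero remainder: 2080a^2 + 20800a + 49920. Dividing through by 2080 gives the monic gcd a^2 + 10a + 24.
Then lcm(f, g) = f·g / gcd(f, g); expanding and making the result monic gives the answer.

a^6 + 7a^5 − 29a^4 − 287a^3 − 752a^2 − 3140a − 8400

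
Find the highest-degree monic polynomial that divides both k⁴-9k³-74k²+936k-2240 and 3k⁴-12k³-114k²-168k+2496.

k²-12k+32

Repeated division with remainder:
  k⁴-9k³-74k²+936k-2240 = (1/3)(3k⁴-12k³-114k²-168k+2496) + (-5k³-36k²+992k-3072)
  3k⁴-12k³-114k²-168k+2496 = (-(3/5)k+168/25)(-5k³-36k²+992k-3072) + ((18078/25)k²-(216936/25)k+578496/25)
  -5k³-36k²+992k-3072 = (-(125/18078)k-400/3013)((18078/25)k²-(216936/25)k+578496/25) + (0)
Last nonzero remainder: (18078/25)k²-(216936/25)k+578496/25. Dividing through by 18078/25 gives the monic gcd k²-12k+32.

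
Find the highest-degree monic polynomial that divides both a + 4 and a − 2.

Euclidean algorithm in ℚ[a]:
  a + 4 = (a − 2) + (6)
  a − 2 = ((1/6)a − 1/3)(6) + (0)
The last nonzero remainder is the constant 6, so the polynomials are coprime and gcd = 1.

1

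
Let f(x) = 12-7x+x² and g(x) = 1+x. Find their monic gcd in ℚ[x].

Apply the Euclidean algorithm:
  x²-7x+12 = (x-8)(x+1) + (20)
  x+1 = ((1/20)x+1/20)(20) + (0)
The last nonzero remainder is the constant 20, so the polynomials are coprime and gcd = 1.

1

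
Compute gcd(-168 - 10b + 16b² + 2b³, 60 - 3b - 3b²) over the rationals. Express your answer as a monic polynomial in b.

1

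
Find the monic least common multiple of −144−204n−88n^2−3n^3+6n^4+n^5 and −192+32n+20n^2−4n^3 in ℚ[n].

576+672n+148n^2−76n^3−27n^4+2n^5+n^6

Repeated division with remainder:
  n^5+6n^4−3n^3−88n^2−204n−144 = (−(1/4)n^2−(11/4)n−15)(−4n^3+20n^2+32n−192) + (252n^2−252n−3024)
  −4n^3+20n^2+32n−192 = (−(1/63)n+4/63)(252n^2−252n−3024) + (0)
Last nonzero remainder: 252n^2−252n−3024. Dividing through by 252 gives the monic gcd n^2−n−12.
Then lcm(f, g) = f·g / gcd(f, g); expanding and making the result monic gives the answer.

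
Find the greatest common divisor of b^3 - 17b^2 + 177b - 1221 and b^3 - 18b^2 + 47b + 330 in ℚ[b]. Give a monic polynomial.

Repeated division with remainder:
  b^3 - 17b^2 + 177b - 1221 = (b^3 - 18b^2 + 47b + 330) + (b^2 + 130b - 1551)
  b^3 - 18b^2 + 47b + 330 = (b - 148)(b^2 + 130b - 1551) + (20838b - 229218)
  b^2 + 130b - 1551 = ((1/20838)b + 47/6946)(20838b - 229218) + (0)
Last nonzero remainder: 20838b - 229218. Dividing through by 20838 gives the monic gcd b - 11.

b - 11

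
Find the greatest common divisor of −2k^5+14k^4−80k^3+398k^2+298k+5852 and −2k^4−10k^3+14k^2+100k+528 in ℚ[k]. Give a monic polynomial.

Repeated division with remainder:
  −2k^5+14k^4−80k^3+398k^2+298k+5852 = (k−12)(−2k^4−10k^3+14k^2+100k+528) + (−214k^3+466k^2+970k+12188)
  −2k^4−10k^3+14k^2+100k+528 = ((1/107)k+768/11449)(−214k^3+466k^2+970k+12188) + (−(301392/11449)k^2−(904176/11449)k−3315312/11449)
  −214k^3+466k^2+970k+12188 = ((1225043/150696)k−3171373/75348)(−(301392/11449)k^2−(904176/11449)k−3315312/11449) + (0)
Last nonzero remainder: −(301392/11449)k^2−(904176/11449)k−3315312/11449. Dividing through by −301392/11449 gives the monic gcd k^2+3k+11.

k^2+3k+11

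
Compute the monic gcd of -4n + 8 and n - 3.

1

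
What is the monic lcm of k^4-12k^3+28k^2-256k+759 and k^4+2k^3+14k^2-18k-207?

By polynomial division,
  k^4-12k^3+28k^2-256k+759 = (k^4+2k^3+14k^2-18k-207) + (-14k^3+14k^2-238k+966)
  k^4+2k^3+14k^2-18k-207 = (-(1/14)k-3/14)(-14k^3+14k^2-238k+966) + (0)
Last nonzero remainder: -14k^3+14k^2-238k+966. Dividing through by -14 gives the monic gcd k^3-k^2+17k-69.
Then lcm(f, g) = f·g / gcd(f, g); expanding and making the result monic gives the answer.

k^5-9k^4-8k^3-172k^2-9k+2277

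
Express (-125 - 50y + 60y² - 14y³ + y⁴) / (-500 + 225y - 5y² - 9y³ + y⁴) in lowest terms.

(-5 - 4y + y²)/(-20 + y + y²)

Apply the Euclidean algorithm:
  y⁴ - 14y³ + 60y² - 50y - 125 = (y⁴ - 9y³ - 5y² + 225y - 500) + (-5y³ + 65y² - 275y + 375)
  y⁴ - 9y³ - 5y² + 225y - 500 = (-(1/5)y - 4/5)(-5y³ + 65y² - 275y + 375) + (-8y² + 80y - 200)
  -5y³ + 65y² - 275y + 375 = ((5/8)y - 15/8)(-8y² + 80y - 200) + (0)
Last nonzero remainder: -8y² + 80y - 200. Dividing through by -8 gives the monic gcd y² - 10y + 25.
Cancel y² - 10y + 25 from numerator and denominator to get the reduced form.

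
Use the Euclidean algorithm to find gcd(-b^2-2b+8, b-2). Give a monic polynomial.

Repeated division with remainder:
  -b^2-2b+8 = (-b-4)(b-2) + (0)
The last nonzero remainder b-2 is already monic.

b-2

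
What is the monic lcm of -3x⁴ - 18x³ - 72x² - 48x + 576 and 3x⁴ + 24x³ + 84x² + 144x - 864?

Euclidean algorithm in ℚ[x]:
  -3x⁴ - 18x³ - 72x² - 48x + 576 = (-1)(3x⁴ + 24x³ + 84x² + 144x - 864) + (6x³ + 12x² + 96x - 288)
  3x⁴ + 24x³ + 84x² + 144x - 864 = ((1/2)x + 3)(6x³ + 12x² + 96x - 288) + (0)
Last nonzero remainder: 6x³ + 12x² + 96x - 288. Dividing through by 6 gives the monic gcd x³ + 2x² + 16x - 48.
Then lcm(f, g) = f·g / gcd(f, g); expanding and making the result monic gives the answer.

x⁵ + 12x⁴ + 60x³ + 160x² - 96x - 1152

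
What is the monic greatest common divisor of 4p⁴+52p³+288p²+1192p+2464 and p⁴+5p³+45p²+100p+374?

Euclidean algorithm in ℚ[p]:
  4p⁴+52p³+288p²+1192p+2464 = (4)(p⁴+5p³+45p²+100p+374) + (32p³+108p²+792p+968)
  p⁴+5p³+45p²+100p+374 = ((1/32)p+13/256)(32p³+108p²+792p+968) + ((945/64)p²+(945/32)p+10395/32)
  32p³+108p²+792p+968 = ((2048/945)p+2816/945)((945/64)p²+(945/32)p+10395/32) + (0)
Last nonzero remainder: (945/64)p²+(945/32)p+10395/32. Dividing through by 945/64 gives the monic gcd p²+2p+22.

p²+2p+22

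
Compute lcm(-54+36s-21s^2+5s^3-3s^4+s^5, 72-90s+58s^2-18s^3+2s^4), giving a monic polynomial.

216-198s+120s^2-41s^3+17s^4-7s^5+s^6

Apply the Euclidean algorithm:
  s^5-3s^4+5s^3-21s^2+36s-54 = ((1/2)s+3)(2s^4-18s^3+58s^2-90s+72) + (30s^3-150s^2+270s-270)
  2s^4-18s^3+58s^2-90s+72 = ((1/15)s-4/15)(30s^3-150s^2+270s-270) + (0)
Last nonzero remainder: 30s^3-150s^2+270s-270. Dividing through by 30 gives the monic gcd s^3-5s^2+9s-9.
Then lcm(f, g) = f·g / gcd(f, g); expanding and making the result monic gives the answer.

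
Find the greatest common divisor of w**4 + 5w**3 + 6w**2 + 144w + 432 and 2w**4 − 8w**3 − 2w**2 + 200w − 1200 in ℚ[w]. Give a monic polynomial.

w**2 − 4w + 24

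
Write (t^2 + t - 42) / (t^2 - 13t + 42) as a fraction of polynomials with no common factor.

Euclidean algorithm in ℚ[t]:
  t^2 + t - 42 = (t^2 - 13t + 42) + (14t - 84)
  t^2 - 13t + 42 = ((1/14)t - 1/2)(14t - 84) + (0)
Last nonzero remainder: 14t - 84. Dividing through by 14 gives the monic gcd t - 6.
Cancel t - 6 from numerator and denominator to get the reduced form.

(t + 7)/(t - 7)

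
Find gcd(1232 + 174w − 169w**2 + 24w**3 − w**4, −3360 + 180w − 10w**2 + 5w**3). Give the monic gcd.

−8 + w

By polynomial division,
  −w**4 + 24w**3 − 169w**2 + 174w + 1232 = (−(1/5)w + 22/5)(5w**3 − 10w**2 + 180w − 3360) + (−89w**2 − 1290w + 16016)
  5w**3 − 10w**2 + 180w − 3360 = (−(5/89)w + 7340/7921)(−89w**2 − 1290w + 16016) + ((18021500/7921)w − 144172000/7921)
  −89w**2 − 1290w + 16016 = (−(704969/18021500)w − 1132703/1287250)((18021500/7921)w − 144172000/7921) + (0)
Last nonzero remainder: (18021500/7921)w − 144172000/7921. Dividing through by 18021500/7921 gives the monic gcd w − 8.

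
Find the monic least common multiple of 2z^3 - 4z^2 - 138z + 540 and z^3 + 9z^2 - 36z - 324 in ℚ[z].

z^4 + 4z^3 - 81z^2 - 144z + 1620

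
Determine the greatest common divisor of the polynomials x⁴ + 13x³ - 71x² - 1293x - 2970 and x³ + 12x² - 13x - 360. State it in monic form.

x + 9

Repeated division with remainder:
  x⁴ + 13x³ - 71x² - 1293x - 2970 = (x + 1)(x³ + 12x² - 13x - 360) + (-70x² - 920x - 2610)
  x³ + 12x² - 13x - 360 = (-(1/70)x + 4/245)(-70x² - 920x - 2610) + (-(1728/49)x - 15552/49)
  -70x² - 920x - 2610 = ((1715/864)x + 7105/864)(-(1728/49)x - 15552/49) + (0)
Last nonzero remainder: -(1728/49)x - 15552/49. Dividing through by -1728/49 gives the monic gcd x + 9.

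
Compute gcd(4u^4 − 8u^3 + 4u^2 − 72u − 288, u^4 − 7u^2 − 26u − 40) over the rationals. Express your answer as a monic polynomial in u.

u^2 − 2u − 8

Apply the Euclidean algorithm:
  4u^4 − 8u^3 + 4u^2 − 72u − 288 = (4)(u^4 − 7u^2 − 26u − 40) + (−8u^3 + 32u^2 + 32u − 128)
  u^4 − 7u^2 − 26u − 40 = (−(1/8)u − 1/2)(−8u^3 + 32u^2 + 32u − 128) + (13u^2 − 26u − 104)
  −8u^3 + 32u^2 + 32u − 128 = (−(8/13)u + 16/13)(13u^2 − 26u − 104) + (0)
Last nonzero remainder: 13u^2 − 26u − 104. Dividing through by 13 gives the monic gcd u^2 − 2u − 8.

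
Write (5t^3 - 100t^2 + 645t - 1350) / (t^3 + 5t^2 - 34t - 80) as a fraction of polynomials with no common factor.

(5t^2 - 75t + 270)/(t^2 + 10t + 16)

By polynomial division,
  5t^3 - 100t^2 + 645t - 1350 = (5)(t^3 + 5t^2 - 34t - 80) + (-125t^2 + 815t - 950)
  t^3 + 5t^2 - 34t - 80 = (-(1/125)t - 288/3125)(-125t^2 + 815t - 950) + ((20944/625)t - 20944/125)
  -125t^2 + 815t - 950 = (-(78125/20944)t + 59375/10472)((20944/625)t - 20944/125) + (0)
Last nonzero remainder: (20944/625)t - 20944/125. Dividing through by 20944/625 gives the monic gcd t - 5.
Cancel t - 5 from numerator and denominator to get the reduced form.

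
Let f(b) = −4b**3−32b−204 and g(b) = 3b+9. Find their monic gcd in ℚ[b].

Repeated division with remainder:
  −4b**3−32b−204 = (−(4/3)b**2+4b−68/3)(3b+9) + (0)
Last nonzero remainder: 3b+9. Dividing through by 3 gives the monic gcd b+3.

b+3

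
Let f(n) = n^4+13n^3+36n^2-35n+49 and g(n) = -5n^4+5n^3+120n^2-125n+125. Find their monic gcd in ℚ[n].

Repeated division with remainder:
  n^4+13n^3+36n^2-35n+49 = (-1/5)(-5n^4+5n^3+120n^2-125n+125) + (14n^3+60n^2-60n+74)
  -5n^4+5n^3+120n^2-125n+125 = (-(5/14)n+185/98)(14n^3+60n^2-60n+74) + (-(720/49)n^2+(720/49)n-720/49)
  14n^3+60n^2-60n+74 = (-(343/360)n-1813/360)(-(720/49)n^2+(720/49)n-720/49) + (0)
Last nonzero remainder: -(720/49)n^2+(720/49)n-720/49. Dividing through by -720/49 gives the monic gcd n^2-n+1.

n^2-n+1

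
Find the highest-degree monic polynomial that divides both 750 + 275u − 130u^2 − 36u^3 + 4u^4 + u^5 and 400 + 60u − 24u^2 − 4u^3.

25 + 10u + u^2

By polynomial division,
  u^5 + 4u^4 − 36u^3 − 130u^2 + 275u + 750 = (−(1/4)u^2 + (1/2)u + 9/4)(−4u^3 − 24u^2 + 60u + 400) + (−6u^2 − 60u − 150)
  −4u^3 − 24u^2 + 60u + 400 = ((2/3)u − 8/3)(−6u^2 − 60u − 150) + (0)
Last nonzero remainder: −6u^2 − 60u − 150. Dividing through by −6 gives the monic gcd u^2 + 10u + 25.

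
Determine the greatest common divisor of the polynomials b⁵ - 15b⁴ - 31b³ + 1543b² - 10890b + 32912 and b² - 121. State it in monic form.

b² - 121

Repeated division with remainder:
  b⁵ - 15b⁴ - 31b³ + 1543b² - 10890b + 32912 = (b³ - 15b² + 90b - 272)(b² - 121) + (0)
The last nonzero remainder b² - 121 is already monic.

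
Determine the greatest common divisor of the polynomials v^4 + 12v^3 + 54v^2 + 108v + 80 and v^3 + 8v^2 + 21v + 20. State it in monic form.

Euclidean algorithm in ℚ[v]:
  v^4 + 12v^3 + 54v^2 + 108v + 80 = (v + 4)(v^3 + 8v^2 + 21v + 20) + (v^2 + 4v)
  v^3 + 8v^2 + 21v + 20 = (v + 4)(v^2 + 4v) + (5v + 20)
  v^2 + 4v = ((1/5)v)(5v + 20) + (0)
Last nonzero remainder: 5v + 20. Dividing through by 5 gives the monic gcd v + 4.

v + 4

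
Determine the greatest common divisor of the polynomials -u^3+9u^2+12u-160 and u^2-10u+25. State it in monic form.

Apply the Euclidean algorithm:
  -u^3+9u^2+12u-160 = (-u-1)(u^2-10u+25) + (27u-135)
  u^2-10u+25 = ((1/27)u-5/27)(27u-135) + (0)
Last nonzero remainder: 27u-135. Dividing through by 27 gives the monic gcd u-5.

u-5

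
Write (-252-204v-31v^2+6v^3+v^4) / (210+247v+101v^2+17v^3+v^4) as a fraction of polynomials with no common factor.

(-6+v)/(5+v)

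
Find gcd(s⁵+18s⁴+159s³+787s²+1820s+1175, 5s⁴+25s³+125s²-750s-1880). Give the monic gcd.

s²+7s+47

Euclidean algorithm in ℚ[s]:
  s⁵+18s⁴+159s³+787s²+1820s+1175 = ((1/5)s+13/5)(5s⁴+25s³+125s²-750s-1880) + (69s³+612s²+4146s+6063)
  5s⁴+25s³+125s²-750s-1880 = ((5/69)s-445/1587)(69s³+612s²+4146s+6063) + (-(2025/529)s²-(14175/529)s-95175/529)
  69s³+612s²+4146s+6063 = (-(12167/675)s-22747/675)(-(2025/529)s²-(14175/529)s-95175/529) + (0)
Last nonzero remainder: -(2025/529)s²-(14175/529)s-95175/529. Dividing through by -2025/529 gives the monic gcd s²+7s+47.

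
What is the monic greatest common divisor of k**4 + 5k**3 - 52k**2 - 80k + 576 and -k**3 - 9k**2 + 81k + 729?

k + 9

Euclidean algorithm in ℚ[k]:
  k**4 + 5k**3 - 52k**2 - 80k + 576 = (-k + 4)(-k**3 - 9k**2 + 81k + 729) + (65k**2 + 325k - 2340)
  -k**3 - 9k**2 + 81k + 729 = (-(1/65)k - 4/65)(65k**2 + 325k - 2340) + (65k + 585)
  65k**2 + 325k - 2340 = (k - 4)(65k + 585) + (0)
Last nonzero remainder: 65k + 585. Dividing through by 65 gives the monic gcd k + 9.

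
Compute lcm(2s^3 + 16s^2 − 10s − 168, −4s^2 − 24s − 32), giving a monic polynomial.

s^4 + 10s^3 + 11s^2 − 94s − 168

Repeated division with remainder:
  2s^3 + 16s^2 − 10s − 168 = (−(1/2)s − 1)(−4s^2 − 24s − 32) + (−50s − 200)
  −4s^2 − 24s − 32 = ((2/25)s + 4/25)(−50s − 200) + (0)
Last nonzero remainder: −50s − 200. Dividing through by −50 gives the monic gcd s + 4.
Then lcm(f, g) = f·g / gcd(f, g); expanding and making the result monic gives the answer.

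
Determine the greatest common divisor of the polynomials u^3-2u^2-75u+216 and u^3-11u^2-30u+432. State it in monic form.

u-8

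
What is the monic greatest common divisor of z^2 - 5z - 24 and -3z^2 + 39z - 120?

Repeated division with remainder:
  z^2 - 5z - 24 = (-1/3)(-3z^2 + 39z - 120) + (8z - 64)
  -3z^2 + 39z - 120 = (-(3/8)z + 15/8)(8z - 64) + (0)
Last nonzero remainder: 8z - 64. Dividing through by 8 gives the monic gcd z - 8.

z - 8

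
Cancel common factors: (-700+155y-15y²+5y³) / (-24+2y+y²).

Euclidean algorithm in ℚ[y]:
  5y³-15y²+155y-700 = (5y-25)(y²+2y-24) + (325y-1300)
  y²+2y-24 = ((1/325)y+6/325)(325y-1300) + (0)
Last nonzero remainder: 325y-1300. Dividing through by 325 gives the monic gcd y-4.
Cancel y-4 from numerator and denominator to get the reduced form.

(175+5y+5y²)/(6+y)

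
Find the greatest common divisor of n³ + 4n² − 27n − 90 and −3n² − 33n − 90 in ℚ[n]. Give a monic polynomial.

Repeated division with remainder:
  n³ + 4n² − 27n − 90 = (−(1/3)n + 7/3)(−3n² − 33n − 90) + (20n + 120)
  −3n² − 33n − 90 = (−(3/20)n − 3/4)(20n + 120) + (0)
Last nonzero remainder: 20n + 120. Dividing through by 20 gives the monic gcd n + 6.

n + 6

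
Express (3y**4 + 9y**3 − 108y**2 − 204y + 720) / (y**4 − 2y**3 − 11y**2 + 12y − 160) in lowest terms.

By polynomial division,
  3y**4 + 9y**3 − 108y**2 − 204y + 720 = (3)(y**4 − 2y**3 − 11y**2 + 12y − 160) + (15y**3 − 75y**2 − 240y + 1200)
  y**4 − 2y**3 − 11y**2 + 12y − 160 = ((1/15)y + 1/5)(15y**3 − 75y**2 − 240y + 1200) + (20y**2 − 20y − 400)
  15y**3 − 75y**2 − 240y + 1200 = ((3/4)y − 3)(20y**2 − 20y − 400) + (0)
Last nonzero remainder: 20y**2 − 20y − 400. Dividing through by 20 gives the monic gcd y**2 − y − 20.
Cancel y**2 − y − 20 from numerator and denominator to get the reduced form.

(3y**2 + 12y − 36)/(y**2 − y + 8)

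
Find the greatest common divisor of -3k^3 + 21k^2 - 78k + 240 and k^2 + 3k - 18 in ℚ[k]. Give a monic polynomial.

1

Apply the Euclidean algorithm:
  -3k^3 + 21k^2 - 78k + 240 = (-3k + 30)(k^2 + 3k - 18) + (-222k + 780)
  k^2 + 3k - 18 = (-(1/222)k - 241/8214)(-222k + 780) + (6688/1369)
  -222k + 780 = (-(151959/3344)k + 266955/1672)(6688/1369) + (0)
The last nonzero remainder is the constant 6688/1369, so the polynomials are coprime and gcd = 1.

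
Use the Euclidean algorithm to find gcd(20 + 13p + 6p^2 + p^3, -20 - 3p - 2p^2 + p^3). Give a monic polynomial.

Repeated division with remainder:
  p^3 + 6p^2 + 13p + 20 = (p^3 - 2p^2 - 3p - 20) + (8p^2 + 16p + 40)
  p^3 - 2p^2 - 3p - 20 = ((1/8)p - 1/2)(8p^2 + 16p + 40) + (0)
Last nonzero remainder: 8p^2 + 16p + 40. Dividing through by 8 gives the monic gcd p^2 + 2p + 5.

5 + 2p + p^2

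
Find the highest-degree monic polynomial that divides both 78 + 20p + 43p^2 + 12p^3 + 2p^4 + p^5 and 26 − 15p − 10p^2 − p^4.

13 − p + p^2

By polynomial division,
  p^5 + 2p^4 + 12p^3 + 43p^2 + 20p + 78 = (−p − 2)(−p^4 − 10p^2 − 15p + 26) + (2p^3 + 8p^2 + 16p + 130)
  −p^4 − 10p^2 − 15p + 26 = (−(1/2)p + 2)(2p^3 + 8p^2 + 16p + 130) + (−18p^2 + 18p − 234)
  2p^3 + 8p^2 + 16p + 130 = (−(1/9)p − 5/9)(−18p^2 + 18p − 234) + (0)
Last nonzero remainder: −18p^2 + 18p − 234. Dividing through by −18 gives the monic gcd p^2 − p + 13.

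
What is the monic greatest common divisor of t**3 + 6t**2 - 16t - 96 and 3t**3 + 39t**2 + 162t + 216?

t**2 + 10t + 24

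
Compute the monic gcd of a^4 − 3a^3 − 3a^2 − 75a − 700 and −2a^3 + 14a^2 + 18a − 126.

Repeated division with remainder:
  a^4 − 3a^3 − 3a^2 − 75a − 700 = (−(1/2)a − 2)(−2a^3 + 14a^2 + 18a − 126) + (34a^2 − 102a − 952)
  −2a^3 + 14a^2 + 18a − 126 = (−(1/17)a + 4/17)(34a^2 − 102a − 952) + (−14a + 98)
  34a^2 − 102a − 952 = (−(17/7)a − 68/7)(−14a + 98) + (0)
Last nonzero remainder: −14a + 98. Dividing through by −14 gives the monic gcd a − 7.

a − 7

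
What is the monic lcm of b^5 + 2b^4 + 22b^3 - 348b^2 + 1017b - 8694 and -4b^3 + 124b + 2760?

b^6 - 8b^5 + 2b^4 - 568b^3 + 4497b^2 - 18864b + 86940

Repeated division with remainder:
  b^5 + 2b^4 + 22b^3 - 348b^2 + 1017b - 8694 = (-(1/4)b^2 - (1/2)b - 53/4)(-4b^3 + 124b + 2760) + (404b^2 + 4040b + 27876)
  -4b^3 + 124b + 2760 = (-(1/101)b + 10/101)(404b^2 + 4040b + 27876) + (0)
Last nonzero remainder: 404b^2 + 4040b + 27876. Dividing through by 404 gives the monic gcd b^2 + 10b + 69.
Then lcm(f, g) = f·g / gcd(f, g); expanding and making the result monic gives the answer.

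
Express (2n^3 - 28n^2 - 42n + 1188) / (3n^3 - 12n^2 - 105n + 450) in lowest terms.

Repeated division with remainder:
  2n^3 - 28n^2 - 42n + 1188 = (2/3)(3n^3 - 12n^2 - 105n + 450) + (-20n^2 + 28n + 888)
  3n^3 - 12n^2 - 105n + 450 = (-(3/20)n + 39/100)(-20n^2 + 28n + 888) + ((432/25)n + 2592/25)
  -20n^2 + 28n + 888 = (-(125/108)n + 925/108)((432/25)n + 2592/25) + (0)
Last nonzero remainder: (432/25)n + 2592/25. Dividing through by 432/25 gives the monic gcd n + 6.
Cancel n + 6 from numerator and denominator to get the reduced form.

(2n^2 - 40n + 198)/(3n^2 - 30n + 75)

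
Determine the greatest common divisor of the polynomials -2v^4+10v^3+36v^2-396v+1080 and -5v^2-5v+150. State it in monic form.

v^2+v-30

Repeated division with remainder:
  -2v^4+10v^3+36v^2-396v+1080 = ((2/5)v^2-(12/5)v+36/5)(-5v^2-5v+150) + (0)
Last nonzero remainder: -5v^2-5v+150. Dividing through by -5 gives the monic gcd v^2+v-30.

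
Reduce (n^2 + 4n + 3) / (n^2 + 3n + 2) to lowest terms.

By polynomial division,
  n^2 + 4n + 3 = (n^2 + 3n + 2) + (n + 1)
  n^2 + 3n + 2 = (n + 2)(n + 1) + (0)
The last nonzero remainder n + 1 is already monic.
Cancel n + 1 from numerator and denominator to get the reduced form.

(n + 3)/(n + 2)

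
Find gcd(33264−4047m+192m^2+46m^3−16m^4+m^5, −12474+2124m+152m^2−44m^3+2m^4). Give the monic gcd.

693−41m−13m^2+m^3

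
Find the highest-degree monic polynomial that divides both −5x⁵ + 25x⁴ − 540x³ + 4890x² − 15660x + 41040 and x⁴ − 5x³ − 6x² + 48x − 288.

Euclidean algorithm in ℚ[x]:
  −5x⁵ + 25x⁴ − 540x³ + 4890x² − 15660x + 41040 = (−5x)(x⁴ − 5x³ − 6x² + 48x − 288) + (−570x³ + 5130x² − 17100x + 41040)
  x⁴ − 5x³ − 6x² + 48x − 288 = (−(1/570)x − 2/285)(−570x³ + 5130x² − 17100x + 41040) + (0)
Last nonzero remainder: −570x³ + 5130x² − 17100x + 41040. Dividing through by −570 gives the monic gcd x³ − 9x² + 30x − 72.

x³ − 9x² + 30x − 72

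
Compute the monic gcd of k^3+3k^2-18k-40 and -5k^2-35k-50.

Euclidean algorithm in ℚ[k]:
  k^3+3k^2-18k-40 = (-(1/5)k+4/5)(-5k^2-35k-50) + (0)
Last nonzero remainder: -5k^2-35k-50. Dividing through by -5 gives the monic gcd k^2+7k+10.

k^2+7k+10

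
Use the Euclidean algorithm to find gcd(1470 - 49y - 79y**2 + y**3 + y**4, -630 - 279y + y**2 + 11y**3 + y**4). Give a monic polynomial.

Repeated division with remainder:
  y**4 + y**3 - 79y**2 - 49y + 1470 = (y**4 + 11y**3 + y**2 - 279y - 630) + (-10y**3 - 80y**2 + 230y + 2100)
  y**4 + 11y**3 + y**2 - 279y - 630 = (-(1/10)y - 3/10)(-10y**3 - 80y**2 + 230y + 2100) + (0)
Last nonzero remainder: -10y**3 - 80y**2 + 230y + 2100. Dividing through by -10 gives the monic gcd y**3 + 8y**2 - 23y - 210.

-210 - 23y + 8y**2 + y**3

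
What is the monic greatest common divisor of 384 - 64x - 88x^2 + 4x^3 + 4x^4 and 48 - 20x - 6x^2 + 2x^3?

24 - 10x - 3x^2 + x^3

Euclidean algorithm in ℚ[x]:
  4x^4 + 4x^3 - 88x^2 - 64x + 384 = (2x + 8)(2x^3 - 6x^2 - 20x + 48) + (0)
Last nonzero remainder: 2x^3 - 6x^2 - 20x + 48. Dividing through by 2 gives the monic gcd x^3 - 3x^2 - 10x + 24.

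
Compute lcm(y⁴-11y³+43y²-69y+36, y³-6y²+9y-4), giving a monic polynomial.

Repeated division with remainder:
  y⁴-11y³+43y²-69y+36 = (y-5)(y³-6y²+9y-4) + (4y²-20y+16)
  y³-6y²+9y-4 = ((1/4)y-1/4)(4y²-20y+16) + (0)
Last nonzero remainder: 4y²-20y+16. Dividing through by 4 gives the monic gcd y²-5y+4.
Then lcm(f, g) = f·g / gcd(f, g); expanding and making the result monic gives the answer.

y⁵-12y⁴+54y³-112y²+105y-36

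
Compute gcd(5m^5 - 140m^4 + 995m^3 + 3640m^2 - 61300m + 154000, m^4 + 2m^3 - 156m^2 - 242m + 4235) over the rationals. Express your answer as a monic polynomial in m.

Repeated division with remainder:
  5m^5 - 140m^4 + 995m^3 + 3640m^2 - 61300m + 154000 = (5m - 150)(m^4 + 2m^3 - 156m^2 - 242m + 4235) + (2075m^3 - 18550m^2 - 118775m + 789250)
  m^4 + 2m^3 - 156m^2 - 242m + 4235 = ((1/2075)m + 908/172225)(2075m^3 - 18550m^2 - 118775m + 789250) + (-(6615/6889)m^2 + (26460/6889)m + 509355/6889)
  2075m^3 - 18550m^2 - 118775m + 789250 = (-(2858935/1323)m + 14122450/1323)(-(6615/6889)m^2 + (26460/6889)m + 509355/6889) + (0)
Last nonzero remainder: -(6615/6889)m^2 + (26460/6889)m + 509355/6889. Dividing through by -6615/6889 gives the monic gcd m^2 - 4m - 77.

m^2 - 4m - 77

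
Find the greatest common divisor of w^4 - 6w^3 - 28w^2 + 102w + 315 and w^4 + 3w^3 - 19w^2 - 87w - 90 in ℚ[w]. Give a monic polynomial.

Euclidean algorithm in ℚ[w]:
  w^4 - 6w^3 - 28w^2 + 102w + 315 = (w^4 + 3w^3 - 19w^2 - 87w - 90) + (-9w^3 - 9w^2 + 189w + 405)
  w^4 + 3w^3 - 19w^2 - 87w - 90 = (-(1/9)w - 2/9)(-9w^3 - 9w^2 + 189w + 405) + (0)
Last nonzero remainder: -9w^3 - 9w^2 + 189w + 405. Dividing through by -9 gives the monic gcd w^3 + w^2 - 21w - 45.

w^3 + w^2 - 21w - 45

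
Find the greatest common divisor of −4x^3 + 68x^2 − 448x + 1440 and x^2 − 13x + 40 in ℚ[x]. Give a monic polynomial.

By polynomial division,
  −4x^3 + 68x^2 − 448x + 1440 = (−4x + 16)(x^2 − 13x + 40) + (−80x + 800)
  x^2 − 13x + 40 = (−(1/80)x + 3/80)(−80x + 800) + (10)
  −80x + 800 = (−8x + 80)(10) + (0)
The last nonzero remainder is the constant 10, so the polynomials are coprime and gcd = 1.

1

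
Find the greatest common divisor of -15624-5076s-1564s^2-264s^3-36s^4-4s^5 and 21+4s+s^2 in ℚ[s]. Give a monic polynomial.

Euclidean algorithm in ℚ[s]:
  -4s^5-36s^4-264s^3-1564s^2-5076s-15624 = (-4s^3-20s^2-100s-744)(s^2+4s+21) + (0)
The last nonzero remainder s^2+4s+21 is already monic.

21+4s+s^2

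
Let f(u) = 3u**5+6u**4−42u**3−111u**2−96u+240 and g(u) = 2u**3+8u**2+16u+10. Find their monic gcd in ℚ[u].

u**2+3u+5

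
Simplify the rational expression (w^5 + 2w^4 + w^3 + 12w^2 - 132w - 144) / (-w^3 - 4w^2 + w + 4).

(-w^3 + 3w^2 - 12w + 36)/(w - 1)

Repeated division with remainder:
  w^5 + 2w^4 + w^3 + 12w^2 - 132w - 144 = (-w^2 + 2w - 10)(-w^3 - 4w^2 + w + 4) + (-26w^2 - 130w - 104)
  -w^3 - 4w^2 + w + 4 = ((1/26)w - 1/26)(-26w^2 - 130w - 104) + (0)
Last nonzero remainder: -26w^2 - 130w - 104. Dividing through by -26 gives the monic gcd w^2 + 5w + 4.
Cancel w^2 + 5w + 4 from numerator and denominator to get the reduced form.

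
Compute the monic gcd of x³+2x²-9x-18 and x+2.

By polynomial division,
  x³+2x²-9x-18 = (x²-9)(x+2) + (0)
The last nonzero remainder x+2 is already monic.

x+2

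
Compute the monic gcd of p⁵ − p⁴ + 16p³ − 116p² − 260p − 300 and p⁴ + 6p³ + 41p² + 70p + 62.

p² + 2p + 2

Euclidean algorithm in ℚ[p]:
  p⁵ − p⁴ + 16p³ − 116p² − 260p − 300 = (p − 7)(p⁴ + 6p³ + 41p² + 70p + 62) + (17p³ + 101p² + 168p + 134)
  p⁴ + 6p³ + 41p² + 70p + 62 = ((1/17)p + 1/289)(17p³ + 101p² + 168p + 134) + ((8892/289)p² + (17784/289)p + 17784/289)
  17p³ + 101p² + 168p + 134 = ((4913/8892)p + 19363/8892)((8892/289)p² + (17784/289)p + 17784/289) + (0)
Last nonzero remainder: (8892/289)p² + (17784/289)p + 17784/289. Dividing through by 8892/289 gives the monic gcd p² + 2p + 2.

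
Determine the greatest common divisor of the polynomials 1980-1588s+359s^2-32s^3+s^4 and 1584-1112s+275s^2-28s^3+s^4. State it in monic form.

99-20s+s^2

Repeated division with remainder:
  s^4-32s^3+359s^2-1588s+1980 = (s^4-28s^3+275s^2-1112s+1584) + (-4s^3+84s^2-476s+396)
  s^4-28s^3+275s^2-1112s+1584 = (-(1/4)s+7/4)(-4s^3+84s^2-476s+396) + (9s^2-180s+891)
  -4s^3+84s^2-476s+396 = (-(4/9)s+4/9)(9s^2-180s+891) + (0)
Last nonzero remainder: 9s^2-180s+891. Dividing through by 9 gives the monic gcd s^2-20s+99.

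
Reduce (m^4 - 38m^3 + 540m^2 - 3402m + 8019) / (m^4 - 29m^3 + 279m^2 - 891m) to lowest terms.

Apply the Euclidean algorithm:
  m^4 - 38m^3 + 540m^2 - 3402m + 8019 = (m^4 - 29m^3 + 279m^2 - 891m) + (-9m^3 + 261m^2 - 2511m + 8019)
  m^4 - 29m^3 + 279m^2 - 891m = (-(1/9)m)(-9m^3 + 261m^2 - 2511m + 8019) + (0)
Last nonzero remainder: -9m^3 + 261m^2 - 2511m + 8019. Dividing through by -9 gives the monic gcd m^3 - 29m^2 + 279m - 891.
Cancel m^3 - 29m^2 + 279m - 891 from numerator and denominator to get the reduced form.

(m - 9)/(m)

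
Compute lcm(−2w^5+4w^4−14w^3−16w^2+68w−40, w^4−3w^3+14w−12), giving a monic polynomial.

w^7−6w^6+21w^5−32w^4−24w^3+204w^2−284w+120

Repeated division with remainder:
  −2w^5+4w^4−14w^3−16w^2+68w−40 = (−2w−2)(w^4−3w^3+14w−12) + (−20w^3+12w^2+72w−64)
  w^4−3w^3+14w−12 = (−(1/20)w+3/25)(−20w^3+12w^2+72w−64) + ((54/25)w^2+(54/25)w−108/25)
  −20w^3+12w^2+72w−64 = (−(250/27)w+400/27)((54/25)w^2+(54/25)w−108/25) + (0)
Last nonzero remainder: (54/25)w^2+(54/25)w−108/25. Dividing through by 54/25 gives the monic gcd w^2+w−2.
Then lcm(f, g) = f·g / gcd(f, g); expanding and making the result monic gives the answer.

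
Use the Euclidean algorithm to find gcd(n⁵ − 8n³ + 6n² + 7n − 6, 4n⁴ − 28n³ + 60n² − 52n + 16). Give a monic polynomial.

n² − 2n + 1

Apply the Euclidean algorithm:
  n⁵ − 8n³ + 6n² + 7n − 6 = ((1/4)n + 7/4)(4n⁴ − 28n³ + 60n² − 52n + 16) + (26n³ − 86n² + 94n − 34)
  4n⁴ − 28n³ + 60n² − 52n + 16 = ((2/13)n − 96/169)(26n³ − 86n² + 94n − 34) + (−(560/169)n² + (1120/169)n − 560/169)
  26n³ − 86n² + 94n − 34 = (−(2197/280)n + 2873/280)(−(560/169)n² + (1120/169)n − 560/169) + (0)
Last nonzero remainder: −(560/169)n² + (1120/169)n − 560/169. Dividing through by −560/169 gives the monic gcd n² − 2n + 1.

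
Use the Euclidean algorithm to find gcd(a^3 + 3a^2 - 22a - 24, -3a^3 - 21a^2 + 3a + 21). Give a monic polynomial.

Repeated division with remainder:
  a^3 + 3a^2 - 22a - 24 = (-1/3)(-3a^3 - 21a^2 + 3a + 21) + (-4a^2 - 21a - 17)
  -3a^3 - 21a^2 + 3a + 21 = ((3/4)a + 21/16)(-4a^2 - 21a - 17) + ((693/16)a + 693/16)
  -4a^2 - 21a - 17 = (-(64/693)a - 272/693)((693/16)a + 693/16) + (0)
Last nonzero remainder: (693/16)a + 693/16. Dividing through by 693/16 gives the monic gcd a + 1.

a + 1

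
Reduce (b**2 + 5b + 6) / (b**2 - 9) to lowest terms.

(b + 2)/(b - 3)

Repeated division with remainder:
  b**2 + 5b + 6 = (b**2 - 9) + (5b + 15)
  b**2 - 9 = ((1/5)b - 3/5)(5b + 15) + (0)
Last nonzero remainder: 5b + 15. Dividing through by 5 gives the monic gcd b + 3.
Cancel b + 3 from numerator and denominator to get the reduced form.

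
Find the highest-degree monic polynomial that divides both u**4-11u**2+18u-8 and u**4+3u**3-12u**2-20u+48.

Repeated division with remainder:
  u**4-11u**2+18u-8 = (u**4+3u**3-12u**2-20u+48) + (-3u**3+u**2+38u-56)
  u**4+3u**3-12u**2-20u+48 = (-(1/3)u-10/9)(-3u**3+u**2+38u-56) + ((16/9)u**2+(32/9)u-128/9)
  -3u**3+u**2+38u-56 = (-(27/16)u+63/16)((16/9)u**2+(32/9)u-128/9) + (0)
Last nonzero remainder: (16/9)u**2+(32/9)u-128/9. Dividing through by 16/9 gives the monic gcd u**2+2u-8.

u**2+2u-8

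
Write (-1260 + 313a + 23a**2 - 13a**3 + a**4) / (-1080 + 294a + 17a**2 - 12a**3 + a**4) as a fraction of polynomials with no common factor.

(-7 + a)/(-6 + a)

Repeated division with remainder:
  a**4 - 13a**3 + 23a**2 + 313a - 1260 = (a**4 - 12a**3 + 17a**2 + 294a - 1080) + (-a**3 + 6a**2 + 19a - 180)
  a**4 - 12a**3 + 17a**2 + 294a - 1080 = (-a + 6)(-a**3 + 6a**2 + 19a - 180) + (0)
Last nonzero remainder: -a**3 + 6a**2 + 19a - 180. Dividing through by -1 gives the monic gcd a**3 - 6a**2 - 19a + 180.
Cancel a**3 - 6a**2 - 19a + 180 from numerator and denominator to get the reduced form.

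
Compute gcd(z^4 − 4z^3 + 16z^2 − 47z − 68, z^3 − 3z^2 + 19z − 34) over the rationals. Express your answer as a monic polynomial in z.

z^2 − z + 17

Euclidean algorithm in ℚ[z]:
  z^4 − 4z^3 + 16z^2 − 47z − 68 = (z − 1)(z^3 − 3z^2 + 19z − 34) + (−6z^2 + 6z − 102)
  z^3 − 3z^2 + 19z − 34 = (−(1/6)z + 1/3)(−6z^2 + 6z − 102) + (0)
Last nonzero remainder: −6z^2 + 6z − 102. Dividing through by −6 gives the monic gcd z^2 − z + 17.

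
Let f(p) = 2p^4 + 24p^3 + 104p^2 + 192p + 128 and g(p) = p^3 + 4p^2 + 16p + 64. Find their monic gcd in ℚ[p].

Repeated division with remainder:
  2p^4 + 24p^3 + 104p^2 + 192p + 128 = (2p + 16)(p^3 + 4p^2 + 16p + 64) + (8p^2 - 192p - 896)
  p^3 + 4p^2 + 16p + 64 = ((1/8)p + 7/2)(8p^2 - 192p - 896) + (800p + 3200)
  8p^2 - 192p - 896 = ((1/100)p - 7/25)(800p + 3200) + (0)
Last nonzero remainder: 800p + 3200. Dividing through by 800 gives the monic gcd p + 4.

p + 4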